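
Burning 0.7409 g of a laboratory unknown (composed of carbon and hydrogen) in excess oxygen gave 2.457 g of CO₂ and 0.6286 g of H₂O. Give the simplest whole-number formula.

C4H5

mol C = 2.457 g CO₂ ÷ 44.009 g/mol = 0.055829 mol
mol H = 2 × 0.6286 g H₂O ÷ 18.015 g/mol = 0.069786 mol
Divide by the smallest (0.055829 mol): C 1.000, H 1.250
Multiplying each by 4 gives whole numbers: C 4.00, H 5.00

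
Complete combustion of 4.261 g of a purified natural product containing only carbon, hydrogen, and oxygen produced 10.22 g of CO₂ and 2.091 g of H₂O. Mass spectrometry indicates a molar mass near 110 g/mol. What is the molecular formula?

mol C = 10.22 g CO₂ ÷ 44.009 g/mol = 0.23223 mol
mol H = 2 × 2.091 g H₂O ÷ 18.015 g/mol = 0.23214 mol
mass O = 4.261 − (2.7893 + 0.23400) = 1.2377 g → mol O = 1.2377 ÷ 15.999 = 0.077364 mol
Divide by the smallest (0.077364 mol): C 3.002, H 3.001, O 1.000
Empirical formula: C3H3O
Empirical-formula mass = 55.06 g/mol; 110 ÷ 55.06 ≈ 2, so the molecular formula is C6H6O2.

C6H6O2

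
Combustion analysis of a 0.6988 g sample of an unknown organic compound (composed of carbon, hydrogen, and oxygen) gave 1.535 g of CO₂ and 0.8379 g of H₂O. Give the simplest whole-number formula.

C3H8O

mol C = 1.535 g CO₂ ÷ 44.009 g/mol = 0.034879 mol
mol H = 2 × 0.8379 g H₂O ÷ 18.015 g/mol = 0.093022 mol
mass O = 0.6988 − (0.41893 + 0.093767) = 0.18610 g → mol O = 0.18610 ÷ 15.999 = 0.011632 mol
Divide by the smallest (0.011632 mol): C 2.999, H 7.997, O 1.000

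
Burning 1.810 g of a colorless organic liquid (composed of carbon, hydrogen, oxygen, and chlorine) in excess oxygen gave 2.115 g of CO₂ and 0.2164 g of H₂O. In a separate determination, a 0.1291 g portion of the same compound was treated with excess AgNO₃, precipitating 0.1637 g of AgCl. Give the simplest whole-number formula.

mol C = 2.115 g CO₂ ÷ 44.009 g/mol = 0.048058 mol
mol H = 2 × 0.2164 g H₂O ÷ 18.015 g/mol = 0.024024 mol
From the AgCl data: mol Cl per gram of compound = (0.1637 ÷ 143.318) ÷ 0.1291 = 0.0088475 mol/g, so in the 1.810 g combustion sample mol Cl = 0.016014 mol
mass O = 1.810 − (0.57723 + 0.024217 + 0.56770) = 0.64086 g → mol O = 0.64086 ÷ 15.999 = 0.040056 mol
Divide by the smallest (0.016014 mol): C 3.001, H 1.500, Cl 1.000, O 2.501
Multiplying each by 2 gives whole numbers: C 6.00, H 3.00, Cl 2.00, O 5.00

C6H3Cl2O5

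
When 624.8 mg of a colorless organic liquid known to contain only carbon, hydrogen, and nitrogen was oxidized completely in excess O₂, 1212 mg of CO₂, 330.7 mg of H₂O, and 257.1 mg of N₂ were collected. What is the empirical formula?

C3H4N2

mol C = 1.212 g CO₂ ÷ 44.009 g/mol = 0.027540 mol
mol H = 2 × 0.3307 g H₂O ÷ 18.015 g/mol = 0.036714 mol
mol N = 2 × 0.2571 g N₂ ÷ 28.014 g/mol = 0.018355 mol
Divide by the smallest (0.018355 mol): C 1.500, H 2.000, N 1.000
Multiplying each by 2 gives whole numbers: C 3.00, H 4.00, N 2.00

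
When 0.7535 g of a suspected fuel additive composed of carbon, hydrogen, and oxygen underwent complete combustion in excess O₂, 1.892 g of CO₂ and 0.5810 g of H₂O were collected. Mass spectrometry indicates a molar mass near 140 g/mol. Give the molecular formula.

mol C = 1.892 g CO₂ ÷ 44.009 g/mol = 0.042991 mol
mol H = 2 × 0.5810 g H₂O ÷ 18.015 g/mol = 0.064502 mol
mass O = 0.7535 − (0.51637 + 0.065018) = 0.17211 g → mol O = 0.17211 ÷ 15.999 = 0.010758 mol
Divide by the smallest (0.010758 mol): C 3.996, H 5.996, O 1.000
Empirical formula: C4H6O
Empirical-formula mass = 70.09 g/mol; 140 ÷ 70.09 ≈ 2, so the molecular formula is C8H12O2.

C8H12O2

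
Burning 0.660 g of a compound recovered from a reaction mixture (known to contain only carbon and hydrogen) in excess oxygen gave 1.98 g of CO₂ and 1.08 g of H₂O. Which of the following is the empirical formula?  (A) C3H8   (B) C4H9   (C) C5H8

mol C = 1.98 g CO₂ ÷ 44.009 g/mol = 0.04499 mol
mol H = 2 × 1.08 g H₂O ÷ 18.015 g/mol = 0.1199 mol
Divide by the smallest (0.04499 mol): C 1.000, H 2.665
Multiplying each by 3 gives whole numbers: C 3.00, H 7.99

(A) C3H8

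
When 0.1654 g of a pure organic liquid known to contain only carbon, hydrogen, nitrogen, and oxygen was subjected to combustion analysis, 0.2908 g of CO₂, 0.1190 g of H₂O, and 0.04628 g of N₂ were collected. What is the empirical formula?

C4H8N2O

mol C = 0.2908 g CO₂ ÷ 44.009 g/mol = 0.0066077 mol
mol H = 2 × 0.1190 g H₂O ÷ 18.015 g/mol = 0.013211 mol
mol N = 2 × 0.04628 g N₂ ÷ 28.014 g/mol = 0.0033041 mol
mass O = 0.1654 − (0.079366 + 0.013317 + 0.046280) = 0.026438 g → mol O = 0.026438 ÷ 15.999 = 0.0016524 mol
Divide by the smallest (0.0016524 mol): C 3.999, H 7.995, N 1.999, O 1.000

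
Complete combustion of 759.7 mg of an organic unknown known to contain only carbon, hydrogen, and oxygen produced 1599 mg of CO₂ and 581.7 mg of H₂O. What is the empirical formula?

mol C = 1.599 g CO₂ ÷ 44.009 g/mol = 0.036333 mol
mol H = 2 × 0.5817 g H₂O ÷ 18.015 g/mol = 0.064580 mol
mass O = 0.7597 − (0.43640 + 0.065096) = 0.25820 g → mol O = 0.25820 ÷ 15.999 = 0.016139 mol
Divide by the smallest (0.016139 mol): C 2.251, H 4.002, O 1.000
Multiplying each by 4 gives whole numbers: C 9.01, H 16.01, O 4.00

C9H16O4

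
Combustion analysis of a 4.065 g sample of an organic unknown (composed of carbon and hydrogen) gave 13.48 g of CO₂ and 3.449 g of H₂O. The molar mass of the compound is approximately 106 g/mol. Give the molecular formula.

C8H10

mol C = 13.48 g CO₂ ÷ 44.009 g/mol = 0.30630 mol
mol H = 2 × 3.449 g H₂O ÷ 18.015 g/mol = 0.38290 mol
Divide by the smallest (0.30630 mol): C 1.000, H 1.250
Multiplying each by 4 gives whole numbers: C 4.00, H 5.00
Empirical formula: C4H5
Empirical-formula mass = 53.08 g/mol; 106 ÷ 53.08 ≈ 2, so the molecular formula is C8H10.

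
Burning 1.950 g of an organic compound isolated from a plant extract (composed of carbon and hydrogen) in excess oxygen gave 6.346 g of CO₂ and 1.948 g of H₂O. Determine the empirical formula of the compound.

mol C = 6.346 g CO₂ ÷ 44.009 g/mol = 0.14420 mol
mol H = 2 × 1.948 g H₂O ÷ 18.015 g/mol = 0.21626 mol
Divide by the smallest (0.14420 mol): C 1.000, H 1.500
Multiplying each by 2 gives whole numbers: C 2.00, H 3.00

C2H3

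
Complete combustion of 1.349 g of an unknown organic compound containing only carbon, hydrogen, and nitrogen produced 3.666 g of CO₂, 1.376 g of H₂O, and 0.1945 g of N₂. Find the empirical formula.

mol C = 3.666 g CO₂ ÷ 44.009 g/mol = 0.083301 mol
mol H = 2 × 1.376 g H₂O ÷ 18.015 g/mol = 0.15276 mol
mol N = 2 × 0.1945 g N₂ ÷ 28.014 g/mol = 0.013886 mol
Divide by the smallest (0.013886 mol): C 5.999, H 11.001, N 1.000

C6H11N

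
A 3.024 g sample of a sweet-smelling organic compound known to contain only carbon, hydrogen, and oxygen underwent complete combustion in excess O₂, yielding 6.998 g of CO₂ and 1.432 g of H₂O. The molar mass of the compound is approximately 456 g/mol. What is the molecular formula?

mol C = 6.998 g CO₂ ÷ 44.009 g/mol = 0.15901 mol
mol H = 2 × 1.432 g H₂O ÷ 18.015 g/mol = 0.15898 mol
mass O = 3.024 − (1.9099 + 0.16025) = 0.95385 g → mol O = 0.95385 ÷ 15.999 = 0.059619 mol
Divide by the smallest (0.059619 mol): C 2.667, H 2.667, O 1.000
Multiplying each by 3 gives whole numbers: C 8.00, H 8.00, O 3.00
Empirical formula: C8H8O3
Empirical-formula mass = 152.15 g/mol; 456 ÷ 152.15 ≈ 3, so the molecular formula is C24H24O9.

C24H24O9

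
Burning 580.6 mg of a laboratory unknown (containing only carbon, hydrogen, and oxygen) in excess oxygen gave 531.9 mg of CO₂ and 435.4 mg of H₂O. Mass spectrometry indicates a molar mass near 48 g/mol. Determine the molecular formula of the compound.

CH4O2

mol C = 0.5319 g CO₂ ÷ 44.009 g/mol = 0.012086 mol
mol H = 2 × 0.4354 g H₂O ÷ 18.015 g/mol = 0.048337 mol
mass O = 0.5806 − (0.14517 + 0.048724) = 0.38671 g → mol O = 0.38671 ÷ 15.999 = 0.024171 mol
Divide by the smallest (0.012086 mol): C 1.000, H 3.999, O 2.000
Empirical formula: CH4O2
Empirical-formula mass = 48.04 g/mol; 48 ÷ 48.04 ≈ 1, so the molecular formula is CH4O2.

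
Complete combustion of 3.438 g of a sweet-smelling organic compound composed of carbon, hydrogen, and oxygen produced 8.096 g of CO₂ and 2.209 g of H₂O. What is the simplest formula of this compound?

C3H4O

mol C = 8.096 g CO₂ ÷ 44.009 g/mol = 0.18396 mol
mol H = 2 × 2.209 g H₂O ÷ 18.015 g/mol = 0.24524 mol
mass O = 3.438 − (2.2096 + 0.24720) = 0.98123 g → mol O = 0.98123 ÷ 15.999 = 0.061330 mol
Divide by the smallest (0.061330 mol): C 3.000, H 3.999, O 1.000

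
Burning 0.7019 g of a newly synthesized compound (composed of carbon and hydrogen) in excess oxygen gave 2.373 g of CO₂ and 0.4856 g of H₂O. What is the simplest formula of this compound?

mol C = 2.373 g CO₂ ÷ 44.009 g/mol = 0.053921 mol
mol H = 2 × 0.4856 g H₂O ÷ 18.015 g/mol = 0.053911 mol
Divide by the smallest (0.053911 mol): C 1.000, H 1.000

CH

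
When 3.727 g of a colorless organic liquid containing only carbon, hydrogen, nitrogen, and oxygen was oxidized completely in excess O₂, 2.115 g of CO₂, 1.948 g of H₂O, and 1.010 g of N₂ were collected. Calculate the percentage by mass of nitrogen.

mol C = 2.115 g CO₂ ÷ 44.009 g/mol = 0.048058 mol
mol H = 2 × 1.948 g H₂O ÷ 18.015 g/mol = 0.21626 mol
mol N = 2 × 1.010 g N₂ ÷ 28.014 g/mol = 0.072107 mol
mass O = 3.727 − (0.57723 + 0.21799 + 1.0100) = 1.9218 g → mol O = 1.9218 ÷ 15.999 = 0.12012 mol
mass % N = 1.0100 g ÷ 3.727 g × 100%

27.10%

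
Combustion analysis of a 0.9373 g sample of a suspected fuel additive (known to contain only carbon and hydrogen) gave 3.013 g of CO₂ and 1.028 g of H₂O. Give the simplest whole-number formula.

C3H5

mol C = 3.013 g CO₂ ÷ 44.009 g/mol = 0.068463 mol
mol H = 2 × 1.028 g H₂O ÷ 18.015 g/mol = 0.11413 mol
Divide by the smallest (0.068463 mol): C 1.000, H 1.667
Multiplying each by 3 gives whole numbers: C 3.00, H 5.00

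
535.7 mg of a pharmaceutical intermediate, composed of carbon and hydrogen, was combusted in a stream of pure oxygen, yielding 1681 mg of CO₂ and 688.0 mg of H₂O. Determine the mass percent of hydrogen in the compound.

mol C = 1.681 g CO₂ ÷ 44.009 g/mol = 0.038197 mol
mol H = 2 × 0.6880 g H₂O ÷ 18.015 g/mol = 0.076381 mol
mass % H = 0.076992 g ÷ 0.5357 g × 100%

14.37%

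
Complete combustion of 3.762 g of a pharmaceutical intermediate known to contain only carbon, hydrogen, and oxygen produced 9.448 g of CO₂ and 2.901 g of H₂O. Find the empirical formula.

C4H6O

mol C = 9.448 g CO₂ ÷ 44.009 g/mol = 0.21468 mol
mol H = 2 × 2.901 g H₂O ÷ 18.015 g/mol = 0.32206 mol
mass O = 3.762 − (2.5786 + 0.32464) = 0.85880 g → mol O = 0.85880 ÷ 15.999 = 0.053678 mol
Divide by the smallest (0.053678 mol): C 3.999, H 6.000, O 1.000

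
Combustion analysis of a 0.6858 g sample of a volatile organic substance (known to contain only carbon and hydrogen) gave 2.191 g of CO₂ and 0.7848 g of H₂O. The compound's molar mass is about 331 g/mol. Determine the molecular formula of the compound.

C24H42

mol C = 2.191 g CO₂ ÷ 44.009 g/mol = 0.049785 mol
mol H = 2 × 0.7848 g H₂O ÷ 18.015 g/mol = 0.087127 mol
Divide by the smallest (0.049785 mol): C 1.000, H 1.750
Multiplying each by 4 gives whole numbers: C 4.00, H 7.00
Empirical formula: C4H7
Empirical-formula mass = 55.10 g/mol; 331 ÷ 55.10 ≈ 6, so the molecular formula is C24H42.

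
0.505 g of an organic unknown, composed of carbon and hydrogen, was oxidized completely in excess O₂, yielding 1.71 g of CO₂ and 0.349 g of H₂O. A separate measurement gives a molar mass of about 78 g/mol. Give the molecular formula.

mol C = 1.71 g CO₂ ÷ 44.009 g/mol = 0.03886 mol
mol H = 2 × 0.349 g H₂O ÷ 18.015 g/mol = 0.03875 mol
Divide by the smallest (0.03875 mol): C 1.003, H 1.000
Empirical formula: CH
Empirical-formula mass = 13.02 g/mol; 78 ÷ 13.02 ≈ 6, so the molecular formula is C6H6.

C6H6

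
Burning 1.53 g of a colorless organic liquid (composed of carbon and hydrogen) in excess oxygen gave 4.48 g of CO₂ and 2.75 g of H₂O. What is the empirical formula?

mol C = 4.48 g CO₂ ÷ 44.009 g/mol = 0.1018 mol
mol H = 2 × 2.75 g H₂O ÷ 18.015 g/mol = 0.3053 mol
Divide by the smallest (0.1018 mol): C 1.000, H 2.999

CH3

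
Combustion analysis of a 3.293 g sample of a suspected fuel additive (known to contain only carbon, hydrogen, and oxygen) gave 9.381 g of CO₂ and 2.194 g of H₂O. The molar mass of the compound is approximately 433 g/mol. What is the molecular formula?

C28H32O4

mol C = 9.381 g CO₂ ÷ 44.009 g/mol = 0.21316 mol
mol H = 2 × 2.194 g H₂O ÷ 18.015 g/mol = 0.24357 mol
mass O = 3.293 − (2.5603 + 0.24552) = 0.48720 g → mol O = 0.48720 ÷ 15.999 = 0.030452 mol
Divide by the smallest (0.030452 mol): C 7.000, H 7.999, O 1.000
Empirical formula: C7H8O
Empirical-formula mass = 108.14 g/mol; 433 ÷ 108.14 ≈ 4, so the molecular formula is C28H32O4.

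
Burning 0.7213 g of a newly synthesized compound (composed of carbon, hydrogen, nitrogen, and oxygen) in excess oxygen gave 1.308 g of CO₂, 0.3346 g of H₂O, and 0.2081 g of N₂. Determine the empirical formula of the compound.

mol C = 1.308 g CO₂ ÷ 44.009 g/mol = 0.029721 mol
mol H = 2 × 0.3346 g H₂O ÷ 18.015 g/mol = 0.037147 mol
mol N = 2 × 0.2081 g N₂ ÷ 28.014 g/mol = 0.014857 mol
mass O = 0.7213 − (0.35698 + 0.037444 + 0.20810) = 0.11877 g → mol O = 0.11877 ÷ 15.999 = 0.0074239 mol
Divide by the smallest (0.0074239 mol): C 4.003, H 5.004, N 2.001, O 1.000

C4H5N2O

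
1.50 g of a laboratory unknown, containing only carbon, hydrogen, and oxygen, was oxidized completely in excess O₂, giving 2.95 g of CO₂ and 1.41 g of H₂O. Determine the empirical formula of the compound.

mol C = 2.95 g CO₂ ÷ 44.009 g/mol = 0.06703 mol
mol H = 2 × 1.41 g H₂O ÷ 18.015 g/mol = 0.1565 mol
mass O = 1.50 − (0.8051 + 0.1578) = 0.5371 g → mol O = 0.5371 ÷ 15.999 = 0.03357 mol
Divide by the smallest (0.03357 mol): C 1.997, H 4.663, O 1.000
Multiplying each by 3 gives whole numbers: C 5.99, H 13.99, O 3.00

C6H14O3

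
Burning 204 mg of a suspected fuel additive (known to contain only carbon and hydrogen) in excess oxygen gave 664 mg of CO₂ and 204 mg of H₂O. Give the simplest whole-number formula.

mol C = 0.664 g CO₂ ÷ 44.009 g/mol = 0.01509 mol
mol H = 2 × 0.204 g H₂O ÷ 18.015 g/mol = 0.02265 mol
Divide by the smallest (0.01509 mol): C 1.000, H 1.501
Multiplying each by 2 gives whole numbers: C 2.00, H 3.00

C2H3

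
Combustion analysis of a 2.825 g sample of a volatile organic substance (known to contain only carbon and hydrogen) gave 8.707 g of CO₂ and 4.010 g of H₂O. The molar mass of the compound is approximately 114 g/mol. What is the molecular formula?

mol C = 8.707 g CO₂ ÷ 44.009 g/mol = 0.19785 mol
mol H = 2 × 4.010 g H₂O ÷ 18.015 g/mol = 0.44518 mol
Divide by the smallest (0.19785 mol): C 1.000, H 2.250
Multiplying each by 4 gives whole numbers: C 4.00, H 9.00
Empirical formula: C4H9
Empirical-formula mass = 57.12 g/mol; 114 ÷ 57.12 ≈ 2, so the molecular formula is C8H18.

C8H18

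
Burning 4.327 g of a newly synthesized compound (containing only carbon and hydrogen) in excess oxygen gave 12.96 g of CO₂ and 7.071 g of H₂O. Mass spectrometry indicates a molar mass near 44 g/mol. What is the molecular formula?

mol C = 12.96 g CO₂ ÷ 44.009 g/mol = 0.29449 mol
mol H = 2 × 7.071 g H₂O ÷ 18.015 g/mol = 0.78501 mol
Divide by the smallest (0.29449 mol): C 1.000, H 2.666
Multiplying each by 3 gives whole numbers: C 3.00, H 8.00
Empirical formula: C3H8
Empirical-formula mass = 44.10 g/mol; 44 ÷ 44.10 ≈ 1, so the molecular formula is C3H8.

C3H8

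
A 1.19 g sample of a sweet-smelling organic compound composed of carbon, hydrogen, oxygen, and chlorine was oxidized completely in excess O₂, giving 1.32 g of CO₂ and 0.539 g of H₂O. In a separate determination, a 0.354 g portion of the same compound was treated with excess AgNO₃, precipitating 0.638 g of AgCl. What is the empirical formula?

C2H4ClO

mol C = 1.32 g CO₂ ÷ 44.009 g/mol = 0.02999 mol
mol H = 2 × 0.539 g H₂O ÷ 18.015 g/mol = 0.05984 mol
From the AgCl data: mol Cl per gram of compound = (0.638 ÷ 143.318) ÷ 0.354 = 0.01258 mol/g, so in the 1.19 g combustion sample mol Cl = 0.01496 mol
mass O = 1.19 − (0.3603 + 0.06032 + 0.5305) = 0.2389 g → mol O = 0.2389 ÷ 15.999 = 0.01493 mol
Divide by the smallest (0.01493 mol): C 2.008, H 4.007, Cl 1.002, O 1.000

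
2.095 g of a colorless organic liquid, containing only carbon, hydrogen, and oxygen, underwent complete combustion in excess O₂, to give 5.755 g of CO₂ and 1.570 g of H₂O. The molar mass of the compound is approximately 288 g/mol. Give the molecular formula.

C18H24O3

mol C = 5.755 g CO₂ ÷ 44.009 g/mol = 0.13077 mol
mol H = 2 × 1.570 g H₂O ÷ 18.015 g/mol = 0.17430 mol
mass O = 2.095 − (1.5707 + 0.17569) = 0.34864 g → mol O = 0.34864 ÷ 15.999 = 0.021792 mol
Divide by the smallest (0.021792 mol): C 6.001, H 7.998, O 1.000
Empirical formula: C6H8O
Empirical-formula mass = 96.13 g/mol; 288 ÷ 96.13 ≈ 3, so the molecular formula is C18H24O3.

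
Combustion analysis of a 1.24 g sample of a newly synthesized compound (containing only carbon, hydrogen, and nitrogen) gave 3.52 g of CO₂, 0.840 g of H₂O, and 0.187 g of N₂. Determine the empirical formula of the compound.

C6H7N

mol C = 3.52 g CO₂ ÷ 44.009 g/mol = 0.07998 mol
mol H = 2 × 0.840 g H₂O ÷ 18.015 g/mol = 0.09326 mol
mol N = 2 × 0.187 g N₂ ÷ 28.014 g/mol = 0.01335 mol
Divide by the smallest (0.01335 mol): C 5.991, H 6.985, N 1.000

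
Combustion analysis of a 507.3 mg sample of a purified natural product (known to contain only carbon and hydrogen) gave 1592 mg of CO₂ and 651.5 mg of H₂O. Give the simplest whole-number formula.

CH2

mol C = 1.592 g CO₂ ÷ 44.009 g/mol = 0.036174 mol
mol H = 2 × 0.6515 g H₂O ÷ 18.015 g/mol = 0.072329 mol
Divide by the smallest (0.036174 mol): C 1.000, H 1.999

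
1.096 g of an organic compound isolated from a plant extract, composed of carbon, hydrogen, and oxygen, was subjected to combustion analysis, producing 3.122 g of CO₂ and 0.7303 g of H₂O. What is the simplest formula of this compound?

C7H8O

mol C = 3.122 g CO₂ ÷ 44.009 g/mol = 0.070940 mol
mol H = 2 × 0.7303 g H₂O ÷ 18.015 g/mol = 0.081077 mol
mass O = 1.096 − (0.85206 + 0.081725) = 0.16221 g → mol O = 0.16221 ÷ 15.999 = 0.010139 mol
Divide by the smallest (0.010139 mol): C 6.997, H 7.997, O 1.000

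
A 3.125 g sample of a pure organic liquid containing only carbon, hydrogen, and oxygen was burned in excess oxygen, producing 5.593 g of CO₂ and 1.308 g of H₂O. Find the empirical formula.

mol C = 5.593 g CO₂ ÷ 44.009 g/mol = 0.12709 mol
mol H = 2 × 1.308 g H₂O ÷ 18.015 g/mol = 0.14521 mol
mass O = 3.125 − (1.5264 + 0.14637) = 1.4522 g → mol O = 1.4522 ÷ 15.999 = 0.090767 mol
Divide by the smallest (0.090767 mol): C 1.400, H 1.600, O 1.000
Multiplying each by 5 gives whole numbers: C 7.00, H 8.00, O 5.00

C7H8O5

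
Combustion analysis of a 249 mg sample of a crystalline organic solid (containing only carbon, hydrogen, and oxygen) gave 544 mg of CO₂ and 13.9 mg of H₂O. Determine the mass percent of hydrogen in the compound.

mol C = 0.544 g CO₂ ÷ 44.009 g/mol = 0.01236 mol
mol H = 2 × 0.0139 g H₂O ÷ 18.015 g/mol = 0.001543 mol
mass O = 0.249 − (0.1485 + 0.001556) = 0.09898 g → mol O = 0.09898 ÷ 15.999 = 0.006186 mol
mass % H = 0.001556 g ÷ 0.249 g × 100%

0.6%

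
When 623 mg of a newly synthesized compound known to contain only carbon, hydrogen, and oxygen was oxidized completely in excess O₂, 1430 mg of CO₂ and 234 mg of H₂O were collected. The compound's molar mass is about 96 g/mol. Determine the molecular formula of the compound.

C5H4O2

mol C = 1.43 g CO₂ ÷ 44.009 g/mol = 0.03249 mol
mol H = 2 × 0.234 g H₂O ÷ 18.015 g/mol = 0.02598 mol
mass O = 0.623 − (0.3903 + 0.02619) = 0.2065 g → mol O = 0.2065 ÷ 15.999 = 0.01291 mol
Divide by the smallest (0.01291 mol): C 2.517, H 2.012, O 1.000
Multiplying each by 2 gives whole numbers: C 5.03, H 4.02, O 2.00
Empirical formula: C5H4O2
Empirical-formula mass = 96.08 g/mol; 96 ÷ 96.08 ≈ 1, so the molecular formula is C5H4O2.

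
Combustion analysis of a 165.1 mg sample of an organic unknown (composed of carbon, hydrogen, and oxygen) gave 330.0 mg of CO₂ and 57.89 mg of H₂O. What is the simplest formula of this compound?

mol C = 0.3300 g CO₂ ÷ 44.009 g/mol = 0.0074985 mol
mol H = 2 × 0.05789 g H₂O ÷ 18.015 g/mol = 0.0064269 mol
mass O = 0.1651 − (0.090064 + 0.0064783) = 0.068558 g → mol O = 0.068558 ÷ 15.999 = 0.0042851 mol
Divide by the smallest (0.0042851 mol): C 1.750, H 1.500, O 1.000
Multiplying each by 4 gives whole numbers: C 7.00, H 6.00, O 4.00

C7H6O4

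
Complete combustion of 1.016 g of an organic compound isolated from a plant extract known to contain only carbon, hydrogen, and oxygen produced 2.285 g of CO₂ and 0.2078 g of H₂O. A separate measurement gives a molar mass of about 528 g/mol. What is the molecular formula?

C27H12O12

mol C = 2.285 g CO₂ ÷ 44.009 g/mol = 0.051921 mol
mol H = 2 × 0.2078 g H₂O ÷ 18.015 g/mol = 0.023070 mol
mass O = 1.016 − (0.62363 + 0.023254) = 0.36912 g → mol O = 0.36912 ÷ 15.999 = 0.023071 mol
Divide by the smallest (0.023070 mol): C 2.251, H 1.000, O 1.000
Multiplying each by 4 gives whole numbers: C 9.00, H 4.00, O 4.00
Empirical formula: C9H4O4
Empirical-formula mass = 176.13 g/mol; 528 ÷ 176.13 ≈ 3, so the molecular formula is C27H12O12.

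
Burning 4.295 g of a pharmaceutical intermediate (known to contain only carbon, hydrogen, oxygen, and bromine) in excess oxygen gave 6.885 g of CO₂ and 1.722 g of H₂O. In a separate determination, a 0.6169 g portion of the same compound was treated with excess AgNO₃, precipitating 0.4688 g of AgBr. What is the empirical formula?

C9H11BrO3

mol C = 6.885 g CO₂ ÷ 44.009 g/mol = 0.15645 mol
mol H = 2 × 1.722 g H₂O ÷ 18.015 g/mol = 0.19117 mol
From the AgBr data: mol Br per gram of compound = (0.4688 ÷ 187.772) ÷ 0.6169 = 0.0040471 mol/g, so in the 4.295 g combustion sample mol Br = 0.017382 mol
mass O = 4.295 − (1.8791 + 0.19270 + 1.3889) = 0.83432 g → mol O = 0.83432 ÷ 15.999 = 0.052148 mol
Divide by the smallest (0.017382 mol): C 9.000, H 10.998, Br 1.000, O 3.000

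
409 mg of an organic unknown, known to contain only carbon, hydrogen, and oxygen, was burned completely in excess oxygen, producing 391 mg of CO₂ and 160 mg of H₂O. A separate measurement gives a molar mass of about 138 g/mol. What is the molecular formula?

C3H6O6

mol C = 0.391 g CO₂ ÷ 44.009 g/mol = 0.008885 mol
mol H = 2 × 0.160 g H₂O ÷ 18.015 g/mol = 0.01776 mol
mass O = 0.409 − (0.1067 + 0.01791) = 0.2844 g → mol O = 0.2844 ÷ 15.999 = 0.01778 mol
Divide by the smallest (0.008885 mol): C 1.000, H 1.999, O 2.001
Empirical formula: CH2O2
Empirical-formula mass = 46.02 g/mol; 138 ÷ 46.02 ≈ 3, so the molecular formula is C3H6O6.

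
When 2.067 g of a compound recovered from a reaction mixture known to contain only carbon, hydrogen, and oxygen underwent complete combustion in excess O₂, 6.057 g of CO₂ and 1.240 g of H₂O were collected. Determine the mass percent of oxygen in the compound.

13.31%

mol C = 6.057 g CO₂ ÷ 44.009 g/mol = 0.13763 mol
mol H = 2 × 1.240 g H₂O ÷ 18.015 g/mol = 0.13766 mol
mass O = 2.067 − (1.6531 + 0.13876) = 0.27515 g → mol O = 0.27515 ÷ 15.999 = 0.017198 mol
mass % O = 0.27515 g ÷ 2.067 g × 100%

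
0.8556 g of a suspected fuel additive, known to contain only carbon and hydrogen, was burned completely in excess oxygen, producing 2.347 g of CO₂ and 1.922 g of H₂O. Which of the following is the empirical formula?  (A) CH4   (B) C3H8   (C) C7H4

mol C = 2.347 g CO₂ ÷ 44.009 g/mol = 0.053330 mol
mol H = 2 × 1.922 g H₂O ÷ 18.015 g/mol = 0.21338 mol
Divide by the smallest (0.053330 mol): C 1.000, H 4.001

(A) CH4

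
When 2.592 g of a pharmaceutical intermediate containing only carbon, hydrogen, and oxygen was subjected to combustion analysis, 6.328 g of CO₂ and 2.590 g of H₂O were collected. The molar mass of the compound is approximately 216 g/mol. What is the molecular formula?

C12H24O3

mol C = 6.328 g CO₂ ÷ 44.009 g/mol = 0.14379 mol
mol H = 2 × 2.590 g H₂O ÷ 18.015 g/mol = 0.28754 mol
mass O = 2.592 − (1.7270 + 0.28984) = 0.57511 g → mol O = 0.57511 ÷ 15.999 = 0.035947 mol
Divide by the smallest (0.035947 mol): C 4.000, H 7.999, O 1.000
Empirical formula: C4H8O
Empirical-formula mass = 72.11 g/mol; 216 ÷ 72.11 ≈ 3, so the molecular formula is C12H24O3.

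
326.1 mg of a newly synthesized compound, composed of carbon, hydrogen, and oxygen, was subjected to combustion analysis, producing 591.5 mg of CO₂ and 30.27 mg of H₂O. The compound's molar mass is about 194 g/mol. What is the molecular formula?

mol C = 0.5915 g CO₂ ÷ 44.009 g/mol = 0.013440 mol
mol H = 2 × 0.03027 g H₂O ÷ 18.015 g/mol = 0.0033605 mol
mass O = 0.3261 − (0.16143 + 0.0033874) = 0.16128 g → mol O = 0.16128 ÷ 15.999 = 0.010081 mol
Divide by the smallest (0.0033605 mol): C 3.999, H 1.000, O 3.000
Empirical formula: C4HO3
Empirical-formula mass = 97.05 g/mol; 194 ÷ 97.05 ≈ 2, so the molecular formula is C8H2O6.

C8H2O6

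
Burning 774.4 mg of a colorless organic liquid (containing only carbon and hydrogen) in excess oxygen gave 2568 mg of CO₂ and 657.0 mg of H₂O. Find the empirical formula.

mol C = 2.568 g CO₂ ÷ 44.009 g/mol = 0.058352 mol
mol H = 2 × 0.6570 g H₂O ÷ 18.015 g/mol = 0.072939 mol
Divide by the smallest (0.058352 mol): C 1.000, H 1.250
Multiplying each by 4 gives whole numbers: C 4.00, H 5.00

C4H5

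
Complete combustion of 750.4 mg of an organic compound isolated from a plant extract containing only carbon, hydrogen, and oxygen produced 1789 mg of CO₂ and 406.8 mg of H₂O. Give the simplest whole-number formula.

C9H10O3

mol C = 1.789 g CO₂ ÷ 44.009 g/mol = 0.040651 mol
mol H = 2 × 0.4068 g H₂O ÷ 18.015 g/mol = 0.045162 mol
mass O = 0.7504 − (0.48826 + 0.045524) = 0.21662 g → mol O = 0.21662 ÷ 15.999 = 0.013540 mol
Divide by the smallest (0.013540 mol): C 3.002, H 3.336, O 1.000
Multiplying each by 3 gives whole numbers: C 9.01, H 10.01, O 3.00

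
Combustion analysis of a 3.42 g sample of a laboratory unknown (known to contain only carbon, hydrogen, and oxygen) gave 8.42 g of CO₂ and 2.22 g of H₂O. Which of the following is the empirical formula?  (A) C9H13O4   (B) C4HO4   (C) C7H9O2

mol C = 8.42 g CO₂ ÷ 44.009 g/mol = 0.1913 mol
mol H = 2 × 2.22 g H₂O ÷ 18.015 g/mol = 0.2465 mol
mass O = 3.42 − (2.298 + 0.2484) = 0.8736 g → mol O = 0.8736 ÷ 15.999 = 0.05460 mol
Divide by the smallest (0.05460 mol): C 3.504, H 4.514, O 1.000
Multiplying each by 2 gives whole numbers: C 7.01, H 9.03, O 2.00

(C) C7H9O2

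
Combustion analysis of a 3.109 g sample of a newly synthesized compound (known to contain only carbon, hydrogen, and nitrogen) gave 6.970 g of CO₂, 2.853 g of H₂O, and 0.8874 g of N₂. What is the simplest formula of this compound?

mol C = 6.970 g CO₂ ÷ 44.009 g/mol = 0.15838 mol
mol H = 2 × 2.853 g H₂O ÷ 18.015 g/mol = 0.31674 mol
mol N = 2 × 0.8874 g N₂ ÷ 28.014 g/mol = 0.063354 mol
Divide by the smallest (0.063354 mol): C 2.500, H 4.999, N 1.000
Multiplying each by 2 gives whole numbers: C 5.00, H 10.00, N 2.00

C5H10N2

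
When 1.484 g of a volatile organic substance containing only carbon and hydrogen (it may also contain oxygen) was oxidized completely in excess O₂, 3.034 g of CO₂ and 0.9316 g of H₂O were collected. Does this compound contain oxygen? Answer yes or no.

mol C = 3.034 g CO₂ ÷ 44.009 g/mol = 0.068940 mol
mol H = 2 × 0.9316 g H₂O ÷ 18.015 g/mol = 0.10342 mol
C and H account for only 0.93230 g of the 1.484 g sample; the remaining 0.55170 g must be oxygen.

yes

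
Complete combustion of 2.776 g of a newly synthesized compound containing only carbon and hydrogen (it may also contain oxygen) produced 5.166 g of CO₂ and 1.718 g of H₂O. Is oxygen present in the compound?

mol C = 5.166 g CO₂ ÷ 44.009 g/mol = 0.11739 mol
mol H = 2 × 1.718 g H₂O ÷ 18.015 g/mol = 0.19073 mol
C and H account for only 1.6022 g of the 2.776 g sample; the remaining 1.1738 g must be oxygen.

yes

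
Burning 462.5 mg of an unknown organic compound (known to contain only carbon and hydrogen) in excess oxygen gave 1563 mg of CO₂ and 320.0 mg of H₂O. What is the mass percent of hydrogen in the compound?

7.74%

mol C = 1.563 g CO₂ ÷ 44.009 g/mol = 0.035515 mol
mol H = 2 × 0.3200 g H₂O ÷ 18.015 g/mol = 0.035526 mol
mass % H = 0.035810 g ÷ 0.4625 g × 100%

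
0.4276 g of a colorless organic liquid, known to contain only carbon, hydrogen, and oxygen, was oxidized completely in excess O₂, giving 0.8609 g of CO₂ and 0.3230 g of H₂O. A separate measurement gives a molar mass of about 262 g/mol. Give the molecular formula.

C12H22O6

mol C = 0.8609 g CO₂ ÷ 44.009 g/mol = 0.019562 mol
mol H = 2 × 0.3230 g H₂O ÷ 18.015 g/mol = 0.035859 mol
mass O = 0.4276 − (0.23496 + 0.036146) = 0.15650 g → mol O = 0.15650 ÷ 15.999 = 0.0097816 mol
Divide by the smallest (0.0097816 mol): C 2.000, H 3.666, O 1.000
Multiplying each by 3 gives whole numbers: C 6.00, H 11.00, O 3.00
Empirical formula: C6H11O3
Empirical-formula mass = 131.15 g/mol; 262 ÷ 131.15 ≈ 2, so the molecular formula is C12H22O6.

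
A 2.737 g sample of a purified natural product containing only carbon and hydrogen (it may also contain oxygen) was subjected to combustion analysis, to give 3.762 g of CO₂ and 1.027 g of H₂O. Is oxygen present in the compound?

yes

mol C = 3.762 g CO₂ ÷ 44.009 g/mol = 0.085483 mol
mol H = 2 × 1.027 g H₂O ÷ 18.015 g/mol = 0.11402 mol
C and H account for only 1.1417 g of the 2.737 g sample; the remaining 1.5953 g must be oxygen.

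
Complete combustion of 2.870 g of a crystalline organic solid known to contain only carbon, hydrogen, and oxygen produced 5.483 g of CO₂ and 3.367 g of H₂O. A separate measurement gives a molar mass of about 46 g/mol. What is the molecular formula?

mol C = 5.483 g CO₂ ÷ 44.009 g/mol = 0.12459 mol
mol H = 2 × 3.367 g H₂O ÷ 18.015 g/mol = 0.37380 mol
mass O = 2.870 − (1.4964 + 0.37679) = 0.99678 g → mol O = 0.99678 ÷ 15.999 = 0.062303 mol
Divide by the smallest (0.062303 mol): C 2.000, H 6.000, O 1.000
Empirical formula: C2H6O
Empirical-formula mass = 46.07 g/mol; 46 ÷ 46.07 ≈ 1, so the molecular formula is C2H6O.

C2H6O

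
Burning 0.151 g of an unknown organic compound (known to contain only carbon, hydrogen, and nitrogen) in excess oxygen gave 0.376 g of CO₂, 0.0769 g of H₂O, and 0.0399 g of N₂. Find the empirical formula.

mol C = 0.376 g CO₂ ÷ 44.009 g/mol = 0.008544 mol
mol H = 2 × 0.0769 g H₂O ÷ 18.015 g/mol = 0.008537 mol
mol N = 2 × 0.0399 g N₂ ÷ 28.014 g/mol = 0.002849 mol
Divide by the smallest (0.002849 mol): C 2.999, H 2.997, N 1.000

C3H3N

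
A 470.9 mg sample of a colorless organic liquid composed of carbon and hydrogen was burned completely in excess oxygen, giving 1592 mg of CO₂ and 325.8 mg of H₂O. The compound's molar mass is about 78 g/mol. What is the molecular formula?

C6H6

mol C = 1.592 g CO₂ ÷ 44.009 g/mol = 0.036174 mol
mol H = 2 × 0.3258 g H₂O ÷ 18.015 g/mol = 0.036170 mol
Divide by the smallest (0.036170 mol): C 1.000, H 1.000
Empirical formula: CH
Empirical-formula mass = 13.02 g/mol; 78 ÷ 13.02 ≈ 6, so the molecular formula is C6H6.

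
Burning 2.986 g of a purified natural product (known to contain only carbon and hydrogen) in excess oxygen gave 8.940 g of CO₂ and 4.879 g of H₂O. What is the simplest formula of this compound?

mol C = 8.940 g CO₂ ÷ 44.009 g/mol = 0.20314 mol
mol H = 2 × 4.879 g H₂O ÷ 18.015 g/mol = 0.54166 mol
Divide by the smallest (0.20314 mol): C 1.000, H 2.666
Multiplying each by 3 gives whole numbers: C 3.00, H 8.00

C3H8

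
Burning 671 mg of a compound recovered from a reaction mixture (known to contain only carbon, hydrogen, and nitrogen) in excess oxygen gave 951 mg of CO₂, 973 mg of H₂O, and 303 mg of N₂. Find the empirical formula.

mol C = 0.951 g CO₂ ÷ 44.009 g/mol = 0.02161 mol
mol H = 2 × 0.973 g H₂O ÷ 18.015 g/mol = 0.1080 mol
mol N = 2 × 0.303 g N₂ ÷ 28.014 g/mol = 0.02163 mol
Divide by the smallest (0.02161 mol): C 1.000, H 4.999, N 1.001

CH5N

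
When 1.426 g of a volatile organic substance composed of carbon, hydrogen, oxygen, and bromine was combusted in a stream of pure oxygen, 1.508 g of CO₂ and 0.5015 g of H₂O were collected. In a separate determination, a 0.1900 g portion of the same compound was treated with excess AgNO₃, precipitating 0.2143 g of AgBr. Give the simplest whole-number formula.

mol C = 1.508 g CO₂ ÷ 44.009 g/mol = 0.034266 mol
mol H = 2 × 0.5015 g H₂O ÷ 18.015 g/mol = 0.055676 mol
From the AgBr data: mol Br per gram of compound = (0.2143 ÷ 187.772) ÷ 0.1900 = 0.0060067 mol/g, so in the 1.426 g combustion sample mol Br = 0.0085656 mol
mass O = 1.426 − (0.41157 + 0.056121 + 0.68442) = 0.27389 g → mol O = 0.27389 ÷ 15.999 = 0.017119 mol
Divide by the smallest (0.0085656 mol): C 4.000, H 6.500, Br 1.000, O 1.999
Multiplying each by 2 gives whole numbers: C 8.00, H 13.00, Br 2.00, O 4.00

C8H13Br2O4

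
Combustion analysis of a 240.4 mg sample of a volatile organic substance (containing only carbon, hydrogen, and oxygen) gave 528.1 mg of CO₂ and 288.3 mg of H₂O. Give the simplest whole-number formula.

C3H8O

mol C = 0.5281 g CO₂ ÷ 44.009 g/mol = 0.012000 mol
mol H = 2 × 0.2883 g H₂O ÷ 18.015 g/mol = 0.032007 mol
mass O = 0.2404 − (0.14413 + 0.032263) = 0.064007 g → mol O = 0.064007 ÷ 15.999 = 0.0040007 mol
Divide by the smallest (0.0040007 mol): C 2.999, H 8.000, O 1.000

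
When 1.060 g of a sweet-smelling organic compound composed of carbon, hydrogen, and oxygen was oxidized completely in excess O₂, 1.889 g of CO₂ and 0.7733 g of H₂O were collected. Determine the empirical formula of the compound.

C3H6O2

mol C = 1.889 g CO₂ ÷ 44.009 g/mol = 0.042923 mol
mol H = 2 × 0.7733 g H₂O ÷ 18.015 g/mol = 0.085851 mol
mass O = 1.060 − (0.51555 + 0.086537) = 0.45791 g → mol O = 0.45791 ÷ 15.999 = 0.028621 mol
Divide by the smallest (0.028621 mol): C 1.500, H 3.000, O 1.000
Multiplying each by 2 gives whole numbers: C 3.00, H 6.00, O 2.00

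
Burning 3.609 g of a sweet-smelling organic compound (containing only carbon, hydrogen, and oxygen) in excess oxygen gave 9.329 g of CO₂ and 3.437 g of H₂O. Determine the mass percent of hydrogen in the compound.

mol C = 9.329 g CO₂ ÷ 44.009 g/mol = 0.21198 mol
mol H = 2 × 3.437 g H₂O ÷ 18.015 g/mol = 0.38157 mol
mass O = 3.609 − (2.5461 + 0.38462) = 0.67829 g → mol O = 0.67829 ÷ 15.999 = 0.042396 mol
mass % H = 0.38462 g ÷ 3.609 g × 100%

10.66%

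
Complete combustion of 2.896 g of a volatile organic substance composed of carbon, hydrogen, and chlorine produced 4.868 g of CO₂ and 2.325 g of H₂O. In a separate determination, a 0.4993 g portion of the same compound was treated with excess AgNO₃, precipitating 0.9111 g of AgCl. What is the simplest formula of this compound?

C3H7Cl

mol C = 4.868 g CO₂ ÷ 44.009 g/mol = 0.11061 mol
mol H = 2 × 2.325 g H₂O ÷ 18.015 g/mol = 0.25812 mol
From the AgCl data: mol Cl per gram of compound = (0.9111 ÷ 143.318) ÷ 0.4993 = 0.012732 mol/g, so in the 2.896 g combustion sample mol Cl = 0.036872 mol
Divide by the smallest (0.036872 mol): C 3.000, H 7.000, Cl 1.000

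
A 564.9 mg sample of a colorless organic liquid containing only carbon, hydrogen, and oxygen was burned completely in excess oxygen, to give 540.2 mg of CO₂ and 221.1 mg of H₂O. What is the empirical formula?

mol C = 0.5402 g CO₂ ÷ 44.009 g/mol = 0.012275 mol
mol H = 2 × 0.2211 g H₂O ÷ 18.015 g/mol = 0.024546 mol
mass O = 0.5649 − (0.14743 + 0.024743) = 0.39273 g → mol O = 0.39273 ÷ 15.999 = 0.024547 mol
Divide by the smallest (0.012275 mol): C 1.000, H 2.000, O 2.000

CH2O2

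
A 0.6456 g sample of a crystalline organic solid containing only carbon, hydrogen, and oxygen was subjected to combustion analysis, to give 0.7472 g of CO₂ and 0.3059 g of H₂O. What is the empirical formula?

C2H4O3

mol C = 0.7472 g CO₂ ÷ 44.009 g/mol = 0.016978 mol
mol H = 2 × 0.3059 g H₂O ÷ 18.015 g/mol = 0.033961 mol
mass O = 0.6456 − (0.20393 + 0.034232) = 0.40744 g → mol O = 0.40744 ÷ 15.999 = 0.025467 mol
Divide by the smallest (0.016978 mol): C 1.000, H 2.000, O 1.500
Multiplying each by 2 gives whole numbers: C 2.00, H 4.00, O 3.00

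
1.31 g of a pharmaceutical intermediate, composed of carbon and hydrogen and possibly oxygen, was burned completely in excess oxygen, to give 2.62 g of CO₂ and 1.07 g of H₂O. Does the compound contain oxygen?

yes

mol C = 2.62 g CO₂ ÷ 44.009 g/mol = 0.05953 mol
mol H = 2 × 1.07 g H₂O ÷ 18.015 g/mol = 0.1188 mol
C and H account for only 0.8348 g of the 1.31 g sample; the remaining 0.4752 g must be oxygen.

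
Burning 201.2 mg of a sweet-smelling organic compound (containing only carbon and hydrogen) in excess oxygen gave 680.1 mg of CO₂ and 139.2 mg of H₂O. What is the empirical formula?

mol C = 0.6801 g CO₂ ÷ 44.009 g/mol = 0.015454 mol
mol H = 2 × 0.1392 g H₂O ÷ 18.015 g/mol = 0.015454 mol
Divide by the smallest (0.015454 mol): C 1.000, H 1.000

CH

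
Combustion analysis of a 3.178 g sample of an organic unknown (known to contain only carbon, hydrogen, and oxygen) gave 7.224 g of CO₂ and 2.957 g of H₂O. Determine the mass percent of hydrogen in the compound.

mol C = 7.224 g CO₂ ÷ 44.009 g/mol = 0.16415 mol
mol H = 2 × 2.957 g H₂O ÷ 18.015 g/mol = 0.32828 mol
mass O = 3.178 − (1.9716 + 0.33091) = 0.87551 g → mol O = 0.87551 ÷ 15.999 = 0.054723 mol
mass % H = 0.33091 g ÷ 3.178 g × 100%

10.41%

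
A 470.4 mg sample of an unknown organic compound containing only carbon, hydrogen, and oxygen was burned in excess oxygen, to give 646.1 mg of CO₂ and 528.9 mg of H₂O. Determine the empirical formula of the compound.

mol C = 0.6461 g CO₂ ÷ 44.009 g/mol = 0.014681 mol
mol H = 2 × 0.5289 g H₂O ÷ 18.015 g/mol = 0.058718 mol
mass O = 0.4704 − (0.17633 + 0.059187) = 0.23488 g → mol O = 0.23488 ÷ 15.999 = 0.014681 mol
Divide by the smallest (0.014681 mol): C 1.000, H 4.000, O 1.000

CH4O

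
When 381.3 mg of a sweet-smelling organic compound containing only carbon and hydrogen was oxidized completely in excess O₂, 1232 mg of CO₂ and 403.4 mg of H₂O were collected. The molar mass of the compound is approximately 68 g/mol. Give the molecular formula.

C5H8

mol C = 1.232 g CO₂ ÷ 44.009 g/mol = 0.027994 mol
mol H = 2 × 0.4034 g H₂O ÷ 18.015 g/mol = 0.044785 mol
Divide by the smallest (0.027994 mol): C 1.000, H 1.600
Multiplying each by 5 gives whole numbers: C 5.00, H 8.00
Empirical formula: C5H8
Empirical-formula mass = 68.12 g/mol; 68 ÷ 68.12 ≈ 1, so the molecular formula is C5H8.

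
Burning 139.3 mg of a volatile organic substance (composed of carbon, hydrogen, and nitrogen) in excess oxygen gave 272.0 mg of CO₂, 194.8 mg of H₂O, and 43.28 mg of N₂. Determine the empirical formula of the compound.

mol C = 0.2720 g CO₂ ÷ 44.009 g/mol = 0.0061806 mol
mol H = 2 × 0.1948 g H₂O ÷ 18.015 g/mol = 0.021626 mol
mol N = 2 × 0.04328 g N₂ ÷ 28.014 g/mol = 0.0030899 mol
Divide by the smallest (0.0030899 mol): C 2.000, H 6.999, N 1.000

C2H7N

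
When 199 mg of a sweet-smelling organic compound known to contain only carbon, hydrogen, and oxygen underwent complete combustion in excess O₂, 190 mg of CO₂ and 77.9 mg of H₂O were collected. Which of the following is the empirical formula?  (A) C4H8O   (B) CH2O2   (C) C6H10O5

(B) CH2O2

mol C = 0.190 g CO₂ ÷ 44.009 g/mol = 0.004317 mol
mol H = 2 × 0.0779 g H₂O ÷ 18.015 g/mol = 0.008648 mol
mass O = 0.199 − (0.05186 + 0.008718) = 0.1384 g → mol O = 0.1384 ÷ 15.999 = 0.008652 mol
Divide by the smallest (0.004317 mol): C 1.000, H 2.003, O 2.004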